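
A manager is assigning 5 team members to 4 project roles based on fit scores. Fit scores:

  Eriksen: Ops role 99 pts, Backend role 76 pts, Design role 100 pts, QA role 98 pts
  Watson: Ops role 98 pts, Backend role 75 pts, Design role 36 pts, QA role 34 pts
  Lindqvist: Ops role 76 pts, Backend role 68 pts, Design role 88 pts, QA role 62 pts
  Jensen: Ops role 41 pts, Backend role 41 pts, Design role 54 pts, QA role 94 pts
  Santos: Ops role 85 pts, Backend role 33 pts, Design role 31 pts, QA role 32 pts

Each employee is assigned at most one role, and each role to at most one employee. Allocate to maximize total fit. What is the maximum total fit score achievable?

Treat this as an assignment problem: match each employee to one role.
Optimal: Watson→Ops role (98 pts), Lindqvist→Backend role (68 pts), Eriksen→Design role (100 pts), Jensen→QA role (94 pts) — total 98+68+100+94 = 360 pts.
Column-greedy (each role in turn goes to its best remaining employee) gives 356 pts, worse by 4.
Next-best assignment: Eriksen→Ops role, Watson→Backend role, Lindqvist→Design role, Jensen→QA role = 356 pts.
Swapping Eriksen↔Jensen (Eriksen→QA role 98 pts, Jensen→Design role 54 pts) loses 42.
Checked against all permutations: 360 pts is optimal.

Maximum total: 360 pts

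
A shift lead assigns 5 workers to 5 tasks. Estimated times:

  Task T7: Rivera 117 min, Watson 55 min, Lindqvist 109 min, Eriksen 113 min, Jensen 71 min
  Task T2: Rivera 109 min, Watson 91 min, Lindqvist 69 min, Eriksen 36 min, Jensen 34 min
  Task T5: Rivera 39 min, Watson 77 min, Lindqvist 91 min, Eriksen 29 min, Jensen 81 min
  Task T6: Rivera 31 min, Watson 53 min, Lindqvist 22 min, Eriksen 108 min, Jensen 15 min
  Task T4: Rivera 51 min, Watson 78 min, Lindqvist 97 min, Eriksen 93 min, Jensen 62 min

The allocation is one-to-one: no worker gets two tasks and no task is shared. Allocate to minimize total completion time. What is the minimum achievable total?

Minimum total: 191 min

This is a one-to-one assignment (minimum-cost bipartite matching).
Optimal: Rivera→Task T4 (51 min), Watson→Task T7 (55 min), Lindqvist→Task T6 (22 min), Eriksen→Task T5 (29 min), Jensen→Task T2 (34 min) — total 51+55+22+29+34 = 191 min.
Min-entry greedy (repeatedly take the single cheapest remaining cell) gives 219 min, worse by 28.
Next-best assignment: Rivera→Task T5, Watson→Task T7, Lindqvist→Task T6, Eriksen→Task T2, Jensen→Task T4 = 214 min.
Swapping Watson↔Eriksen (Watson→Task T5 77 min, Eriksen→Task T7 113 min) adds 106.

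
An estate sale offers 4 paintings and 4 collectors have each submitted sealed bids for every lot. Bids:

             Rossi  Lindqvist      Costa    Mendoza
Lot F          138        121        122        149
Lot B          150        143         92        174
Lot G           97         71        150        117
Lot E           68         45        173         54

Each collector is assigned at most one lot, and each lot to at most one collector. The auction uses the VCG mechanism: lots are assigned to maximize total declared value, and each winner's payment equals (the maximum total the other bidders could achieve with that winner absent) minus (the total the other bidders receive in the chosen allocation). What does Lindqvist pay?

Lindqvist pays $57.

Efficient allocation: Rossi→Lot F ($138), Lindqvist→Lot B ($143), Costa→Lot E ($173), Mendoza→Lot G ($117); total welfare W = $571.
Lindqvist receives Lot B at value $143, so the others get W − 143 = $428.
Without Lindqvist: best allocation of the remaining 3 bidders over all 4 lots is Rossi→Lot F ($138), Costa→Lot E ($173), Mendoza→Lot B ($174), total $485.
VCG payment = (others' best without Lindqvist) − (others' welfare with Lindqvist) = 485 − 428 = $57.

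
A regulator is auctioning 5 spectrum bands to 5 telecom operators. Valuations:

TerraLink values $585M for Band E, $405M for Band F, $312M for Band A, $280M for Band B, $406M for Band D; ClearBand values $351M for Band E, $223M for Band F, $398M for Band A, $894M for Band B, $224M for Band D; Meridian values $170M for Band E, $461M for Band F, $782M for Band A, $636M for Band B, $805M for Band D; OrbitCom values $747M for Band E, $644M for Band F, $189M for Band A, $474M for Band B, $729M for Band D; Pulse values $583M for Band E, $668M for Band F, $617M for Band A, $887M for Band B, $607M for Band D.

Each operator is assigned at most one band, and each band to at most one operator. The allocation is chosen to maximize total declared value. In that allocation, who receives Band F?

Pulse receives Band F.

Optimal: TerraLink→Band E ($585M), ClearBand→Band B ($894M), Meridian→Band A ($782M), OrbitCom→Band D ($729M), Pulse→Band F ($668M) — total 585+894+782+729+668 = $3658M.
Max-entry greedy (repeatedly take the single best remaining cell) gives $3426M, worse by 232.
Pulse's own top band is Band B ($887M), but forcing Pulse→Band B and reassigning the rest optimally gives only $3319M — worse by 339.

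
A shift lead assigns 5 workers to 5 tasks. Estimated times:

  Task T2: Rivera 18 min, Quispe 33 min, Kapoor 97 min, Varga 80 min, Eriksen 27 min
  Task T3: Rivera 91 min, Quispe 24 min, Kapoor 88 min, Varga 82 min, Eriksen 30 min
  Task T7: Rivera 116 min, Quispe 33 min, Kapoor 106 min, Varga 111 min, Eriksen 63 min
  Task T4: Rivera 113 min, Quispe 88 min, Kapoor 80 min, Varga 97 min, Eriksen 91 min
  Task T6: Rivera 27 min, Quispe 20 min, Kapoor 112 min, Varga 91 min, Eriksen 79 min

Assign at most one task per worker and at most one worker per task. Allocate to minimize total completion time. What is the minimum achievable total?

This is a one-to-one assignment (minimum-cost bipartite matching).
Optimal: Rivera→Task T6 (27 min), Quispe→Task T7 (33 min), Kapoor→Task T4 (80 min), Varga→Task T3 (82 min), Eriksen→Task T2 (27 min) — total 27+33+80+82+27 = 249 min.
Column-greedy (each task in turn goes to its cheapest remaining worker) gives 276 min, worse by 27.
Next-best assignment: Rivera→Task T6, Quispe→Task T7, Kapoor→Task T4, Varga→Task T2, Eriksen→Task T3 = 250 min.
No other one-to-one assignment undercuts 249 min.

Minimum total: 249 min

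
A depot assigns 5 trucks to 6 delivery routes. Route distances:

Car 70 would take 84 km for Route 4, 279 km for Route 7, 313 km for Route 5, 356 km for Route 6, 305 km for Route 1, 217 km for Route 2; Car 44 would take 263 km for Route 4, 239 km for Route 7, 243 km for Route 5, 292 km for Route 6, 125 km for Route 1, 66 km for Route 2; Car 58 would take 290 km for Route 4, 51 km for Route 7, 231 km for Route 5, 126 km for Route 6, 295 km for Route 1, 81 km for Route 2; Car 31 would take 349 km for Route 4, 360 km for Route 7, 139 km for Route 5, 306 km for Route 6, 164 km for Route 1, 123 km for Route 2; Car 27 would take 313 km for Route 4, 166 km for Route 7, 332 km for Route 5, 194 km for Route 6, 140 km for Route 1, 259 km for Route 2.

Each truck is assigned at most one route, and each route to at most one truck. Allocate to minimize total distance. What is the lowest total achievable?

Minimum total: 480 km

Optimal: Car 70→Route 4 (84 km), Car 44→Route 2 (66 km), Car 58→Route 7 (51 km), Car 31→Route 5 (139 km), Car 27→Route 1 (140 km) — total 84+66+51+139+140 = 480 km.
Column-greedy (each route in turn goes to its cheapest remaining truck) gives 593 km, worse by 113.
Swapping Car 70↔Car 27 (Car 70→Route 1 305 km, Car 27→Route 4 313 km) adds 394.
Every other assignment is strictly worse.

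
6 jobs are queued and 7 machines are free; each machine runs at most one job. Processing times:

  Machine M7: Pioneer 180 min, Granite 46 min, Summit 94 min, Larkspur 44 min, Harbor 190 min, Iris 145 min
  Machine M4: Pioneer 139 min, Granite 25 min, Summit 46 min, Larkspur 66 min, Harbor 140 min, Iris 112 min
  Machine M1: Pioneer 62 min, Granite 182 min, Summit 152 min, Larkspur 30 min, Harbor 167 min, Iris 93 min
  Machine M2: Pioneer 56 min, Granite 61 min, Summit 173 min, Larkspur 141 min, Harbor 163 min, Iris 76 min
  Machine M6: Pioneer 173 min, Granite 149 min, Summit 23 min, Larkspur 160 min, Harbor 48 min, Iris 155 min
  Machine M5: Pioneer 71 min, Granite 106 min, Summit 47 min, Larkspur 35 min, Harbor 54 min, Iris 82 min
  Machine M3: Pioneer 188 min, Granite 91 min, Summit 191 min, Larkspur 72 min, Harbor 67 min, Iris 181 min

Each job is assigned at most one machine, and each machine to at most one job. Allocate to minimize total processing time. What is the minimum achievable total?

Min total: 283 min

Optimal: Pioneer→Machine M2 (56 min), Granite→Machine M4 (25 min), Summit→Machine M6 (23 min), Larkspur→Machine M1 (30 min), Harbor→Machine M3 (67 min), Iris→Machine M5 (82 min) — total 56+25+23+30+67+82 = 283 min.
Min-entry greedy (repeatedly take the single cheapest remaining cell) gives 333 min, worse by 50.
Swapping Iris↔Harbor (Iris→Machine M3 181 min, Harbor→Machine M5 54 min) adds 86.
Checked against all permutations: 283 min is optimal.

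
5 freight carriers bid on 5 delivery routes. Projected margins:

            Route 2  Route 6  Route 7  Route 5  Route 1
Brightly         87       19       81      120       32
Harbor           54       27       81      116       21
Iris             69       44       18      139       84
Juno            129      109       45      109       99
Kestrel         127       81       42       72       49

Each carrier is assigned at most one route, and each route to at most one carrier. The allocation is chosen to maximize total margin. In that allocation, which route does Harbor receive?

Harbor receives Route 7.

Optimal: Brightly→Route 5 ($120k), Harbor→Route 7 ($81k), Iris→Route 1 ($84k), Juno→Route 6 ($109k), Kestrel→Route 2 ($127k) — total 120+81+84+109+127 = $521k.
Column-greedy (each route in turn goes to its best remaining carrier) gives $451k, worse by 70.
Next-best assignment: Brightly→Route 7, Harbor→Route 5, Iris→Route 1, Juno→Route 6, Kestrel→Route 2 = $517k.
Every other assignment is strictly worse.
Harbor's own top route is Route 5 ($116k), but forcing Harbor→Route 5 and reassigning the rest optimally gives only $517k — worse by 4.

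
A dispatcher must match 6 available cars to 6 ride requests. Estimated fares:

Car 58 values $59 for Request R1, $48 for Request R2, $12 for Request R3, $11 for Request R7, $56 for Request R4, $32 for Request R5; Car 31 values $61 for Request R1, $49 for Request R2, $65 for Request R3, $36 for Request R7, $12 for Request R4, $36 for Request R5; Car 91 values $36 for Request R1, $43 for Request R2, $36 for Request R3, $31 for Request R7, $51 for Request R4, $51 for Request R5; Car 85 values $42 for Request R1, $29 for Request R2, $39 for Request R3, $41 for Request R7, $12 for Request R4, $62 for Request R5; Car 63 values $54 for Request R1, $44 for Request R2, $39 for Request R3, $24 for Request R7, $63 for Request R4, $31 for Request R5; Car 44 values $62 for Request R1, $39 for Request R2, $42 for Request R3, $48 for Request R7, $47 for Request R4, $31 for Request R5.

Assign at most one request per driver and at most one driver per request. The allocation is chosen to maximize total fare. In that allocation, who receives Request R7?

Treat this as an assignment problem: match each driver to one request.
Optimal: Car 58→Request R1 ($59), Car 31→Request R3 ($65), Car 91→Request R2 ($43), Car 85→Request R5 ($62), Car 63→Request R4 ($63), Car 44→Request R7 ($48) — total 59+65+43+62+63+48 = $340.
Max-entry greedy (repeatedly take the single best remaining cell) gives $331, worse by 9.
Next-best assignment: Car 58→Request R2, Car 31→Request R3, Car 91→Request R7, Car 85→Request R5, Car 63→Request R4, Car 44→Request R1 = $331.
Every other assignment is strictly worse.
Car 44's own top request is Request R1 ($62), but forcing Car 44→Request R1 and reassigning the rest optimally gives only $331 — worse by 9.

Car 44 receives Request R7.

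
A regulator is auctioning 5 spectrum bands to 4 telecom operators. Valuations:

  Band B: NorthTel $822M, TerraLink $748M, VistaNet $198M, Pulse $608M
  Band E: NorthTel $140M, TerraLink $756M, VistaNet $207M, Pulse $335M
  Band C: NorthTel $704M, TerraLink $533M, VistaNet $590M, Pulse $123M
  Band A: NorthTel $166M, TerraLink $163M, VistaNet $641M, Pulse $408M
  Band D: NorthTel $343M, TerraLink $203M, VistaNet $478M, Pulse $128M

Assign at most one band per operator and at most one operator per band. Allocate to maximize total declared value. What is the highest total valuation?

Maximum total: $2709M

This is the linear assignment problem.
Optimal: NorthTel→Band C ($704M), TerraLink→Band E ($756M), VistaNet→Band A ($641M), Pulse→Band B ($608M) — total 704+756+641+608 = $2709M.
Column-greedy (each band in turn goes to its best remaining operator) gives $2576M, worse by 133.
Swapping TerraLink↔Pulse (TerraLink→Band B $748M, Pulse→Band E $335M) loses 281.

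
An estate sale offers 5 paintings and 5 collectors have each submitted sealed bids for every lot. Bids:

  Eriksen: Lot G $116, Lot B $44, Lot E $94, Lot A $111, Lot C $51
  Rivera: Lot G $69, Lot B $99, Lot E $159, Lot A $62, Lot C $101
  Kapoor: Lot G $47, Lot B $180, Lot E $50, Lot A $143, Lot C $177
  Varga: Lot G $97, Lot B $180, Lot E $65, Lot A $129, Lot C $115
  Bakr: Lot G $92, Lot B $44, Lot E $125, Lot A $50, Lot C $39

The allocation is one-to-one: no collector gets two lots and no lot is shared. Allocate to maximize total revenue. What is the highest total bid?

Optimal: Eriksen→Lot A ($111), Rivera→Lot E ($159), Kapoor→Lot C ($177), Varga→Lot B ($180), Bakr→Lot G ($92) — total 111+159+177+180+92 = $719.
Every other assignment is strictly worse.

Max total: $719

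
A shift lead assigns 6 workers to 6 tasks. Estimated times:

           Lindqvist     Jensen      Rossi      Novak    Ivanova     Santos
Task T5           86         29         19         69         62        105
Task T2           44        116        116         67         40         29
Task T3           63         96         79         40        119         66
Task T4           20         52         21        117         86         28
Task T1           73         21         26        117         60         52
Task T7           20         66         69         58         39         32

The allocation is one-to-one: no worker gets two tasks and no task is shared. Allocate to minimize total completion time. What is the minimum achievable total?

Optimal: Lindqvist→Task T4 (20 min), Jensen→Task T1 (21 min), Rossi→Task T5 (19 min), Novak→Task T3 (40 min), Ivanova→Task T7 (39 min), Santos→Task T2 (29 min) — total 20+21+19+40+39+29 = 168 min.
No other one-to-one assignment undercuts 168 min.

Min total: 168 min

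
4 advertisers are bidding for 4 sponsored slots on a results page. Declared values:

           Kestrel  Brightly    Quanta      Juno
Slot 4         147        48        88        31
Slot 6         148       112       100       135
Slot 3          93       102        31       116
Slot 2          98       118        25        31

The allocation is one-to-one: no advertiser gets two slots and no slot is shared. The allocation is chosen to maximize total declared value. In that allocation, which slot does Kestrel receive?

Optimal: Kestrel→Slot 4 ($147), Brightly→Slot 2 ($118), Quanta→Slot 6 ($100), Juno→Slot 3 ($116) — total 147+118+100+116 = $481.
Row-greedy (each advertiser in turn takes its best remaining slot) gives $470, worse by 11.
Every other assignment is strictly worse.
Kestrel's own top slot is Slot 6 ($148), but forcing Kestrel→Slot 6 and reassigning the rest optimally gives only $470 — worse by 11.

Kestrel receives Slot 4.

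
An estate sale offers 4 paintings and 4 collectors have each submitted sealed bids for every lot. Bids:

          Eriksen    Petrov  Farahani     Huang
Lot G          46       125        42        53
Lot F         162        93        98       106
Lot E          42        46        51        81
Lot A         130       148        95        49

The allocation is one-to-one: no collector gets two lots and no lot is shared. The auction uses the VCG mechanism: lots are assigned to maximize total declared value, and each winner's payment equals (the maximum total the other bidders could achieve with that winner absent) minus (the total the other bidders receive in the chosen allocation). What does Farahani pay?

Farahani pays $23.

Efficient allocation: Eriksen→Lot F ($162), Petrov→Lot G ($125), Farahani→Lot A ($95), Huang→Lot E ($81); total welfare W = $463.
Farahani receives Lot A at value $95, so the others get W − 95 = $368.
Without Farahani: best allocation of the remaining 3 bidders over all 4 lots is Eriksen→Lot F ($162), Petrov→Lot A ($148), Huang→Lot E ($81), total $391.
VCG payment = (others' best without Farahani) − (others' welfare with Farahani) = 391 − 368 = $23.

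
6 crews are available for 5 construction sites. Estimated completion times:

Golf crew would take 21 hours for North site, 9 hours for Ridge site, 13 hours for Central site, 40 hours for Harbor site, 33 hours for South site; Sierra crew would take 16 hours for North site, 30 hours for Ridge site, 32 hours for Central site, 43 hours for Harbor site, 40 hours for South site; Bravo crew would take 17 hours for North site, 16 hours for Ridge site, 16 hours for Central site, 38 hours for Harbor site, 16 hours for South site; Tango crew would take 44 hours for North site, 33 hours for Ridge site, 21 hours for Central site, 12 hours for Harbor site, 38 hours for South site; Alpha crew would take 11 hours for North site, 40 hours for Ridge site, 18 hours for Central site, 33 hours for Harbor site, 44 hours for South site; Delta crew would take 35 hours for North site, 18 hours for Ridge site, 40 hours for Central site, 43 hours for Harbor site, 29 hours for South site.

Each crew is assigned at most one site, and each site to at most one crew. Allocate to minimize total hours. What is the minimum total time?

Minimum total: 70 hours

Optimal: Alpha crew→North site (11 hours), Delta crew→Ridge site (18 hours), Golf crew→Central site (13 hours), Tango crew→Harbor site (12 hours), Bravo crew→South site (16 hours) — total 11+18+13+12+16 = 70 hours.
Min-entry greedy (repeatedly take the single cheapest remaining cell) gives 77 hours, worse by 7.
Checked against all permutations: 70 hours is optimal.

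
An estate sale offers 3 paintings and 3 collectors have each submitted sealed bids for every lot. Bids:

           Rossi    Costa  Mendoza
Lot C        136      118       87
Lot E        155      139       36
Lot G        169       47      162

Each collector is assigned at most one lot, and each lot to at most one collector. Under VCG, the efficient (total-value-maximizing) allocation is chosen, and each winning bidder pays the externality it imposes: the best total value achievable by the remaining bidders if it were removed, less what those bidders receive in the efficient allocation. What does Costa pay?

Efficient allocation: Rossi→Lot C ($136), Costa→Lot E ($139), Mendoza→Lot G ($162); total welfare W = $437.
Costa receives Lot E at value $139, so the others get W − 139 = $298.
Without Costa: best allocation of the remaining 2 bidders over all 3 lots is Rossi→Lot E ($155), Mendoza→Lot G ($162), total $317.
VCG payment = (others' best without Costa) − (others' welfare with Costa) = 317 − 298 = $19.

Costa pays $19.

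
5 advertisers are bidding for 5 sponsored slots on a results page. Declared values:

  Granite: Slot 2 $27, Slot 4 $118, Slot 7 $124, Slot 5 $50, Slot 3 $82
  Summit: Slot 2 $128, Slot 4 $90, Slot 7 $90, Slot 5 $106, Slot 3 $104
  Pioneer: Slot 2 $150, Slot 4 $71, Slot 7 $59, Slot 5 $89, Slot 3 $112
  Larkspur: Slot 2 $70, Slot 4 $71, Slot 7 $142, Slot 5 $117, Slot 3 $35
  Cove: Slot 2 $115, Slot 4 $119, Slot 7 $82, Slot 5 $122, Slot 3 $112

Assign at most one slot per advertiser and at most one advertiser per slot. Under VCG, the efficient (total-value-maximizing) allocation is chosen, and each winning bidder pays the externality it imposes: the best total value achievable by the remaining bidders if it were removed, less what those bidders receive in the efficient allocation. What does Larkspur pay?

Efficient allocation: Granite→Slot 4 ($118), Summit→Slot 3 ($104), Pioneer→Slot 2 ($150), Larkspur→Slot 7 ($142), Cove→Slot 5 ($122); total welfare W = $636.
Larkspur receives Slot 7 at value $142, so the others get W − 142 = $494.
Without Larkspur: best allocation of the remaining 4 bidders over all 5 slots is Granite→Slot 7 ($124), Summit→Slot 3 ($104), Pioneer→Slot 2 ($150), Cove→Slot 5 ($122), total $500.
VCG payment = (others' best without Larkspur) − (others' welfare with Larkspur) = 500 − 494 = $6.

Larkspur pays $6.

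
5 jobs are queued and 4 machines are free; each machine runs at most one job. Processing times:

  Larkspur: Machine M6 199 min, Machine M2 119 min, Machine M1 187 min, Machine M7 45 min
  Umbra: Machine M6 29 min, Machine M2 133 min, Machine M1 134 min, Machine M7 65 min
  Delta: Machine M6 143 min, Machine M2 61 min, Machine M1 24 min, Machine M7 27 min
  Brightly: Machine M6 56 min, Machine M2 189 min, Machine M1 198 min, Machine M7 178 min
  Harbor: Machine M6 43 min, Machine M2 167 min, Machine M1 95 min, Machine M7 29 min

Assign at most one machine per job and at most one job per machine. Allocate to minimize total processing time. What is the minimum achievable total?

Min total: 201 min

Treat this as an assignment problem: match each job to one machine.
Optimal: Umbra→Machine M6 (29 min), Larkspur→Machine M2 (119 min), Delta→Machine M1 (24 min), Harbor→Machine M7 (29 min) — total 29+119+24+29 = 201 min.
Column-greedy (each machine in turn goes to its cheapest remaining job) gives 230 min, worse by 29.
No other one-to-one assignment undercuts 201 min.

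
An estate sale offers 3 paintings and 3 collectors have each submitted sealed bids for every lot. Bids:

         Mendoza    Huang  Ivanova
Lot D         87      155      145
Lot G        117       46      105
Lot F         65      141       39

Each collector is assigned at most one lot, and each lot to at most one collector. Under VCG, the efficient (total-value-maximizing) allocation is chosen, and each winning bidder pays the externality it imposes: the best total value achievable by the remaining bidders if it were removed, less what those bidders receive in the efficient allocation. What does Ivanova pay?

Ivanova pays $14.

Efficient allocation: Mendoza→Lot G ($117), Huang→Lot F ($141), Ivanova→Lot D ($145); total welfare W = $403.
Ivanova receives Lot D at value $145, so the others get W − 145 = $258.
Without Ivanova: best allocation of the remaining 2 bidders over all 3 lots is Mendoza→Lot G ($117), Huang→Lot D ($155), total $272.
VCG payment = (others' best without Ivanova) − (others' welfare with Ivanova) = 272 − 258 = $14.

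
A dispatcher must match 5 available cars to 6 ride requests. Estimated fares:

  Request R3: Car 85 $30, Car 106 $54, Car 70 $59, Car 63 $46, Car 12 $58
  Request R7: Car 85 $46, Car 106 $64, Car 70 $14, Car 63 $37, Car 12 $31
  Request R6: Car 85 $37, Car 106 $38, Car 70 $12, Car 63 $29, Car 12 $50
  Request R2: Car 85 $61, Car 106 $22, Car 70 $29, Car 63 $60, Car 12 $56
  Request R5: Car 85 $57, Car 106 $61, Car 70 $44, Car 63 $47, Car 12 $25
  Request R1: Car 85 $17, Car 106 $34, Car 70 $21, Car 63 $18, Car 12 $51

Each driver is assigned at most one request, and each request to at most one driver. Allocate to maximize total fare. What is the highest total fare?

Max total: $291

Treat this as an assignment problem: match each driver to one request.
Optimal: Car 85→Request R5 ($57), Car 106→Request R7 ($64), Car 70→Request R3 ($59), Car 63→Request R2 ($60), Car 12→Request R1 ($51) — total 57+64+59+60+51 = $291.
Row-greedy (each driver in turn takes its best remaining request) gives $282, worse by 9.
Next-best assignment: Car 85→Request R5, Car 106→Request R7, Car 70→Request R3, Car 63→Request R2, Car 12→Request R6 = $290.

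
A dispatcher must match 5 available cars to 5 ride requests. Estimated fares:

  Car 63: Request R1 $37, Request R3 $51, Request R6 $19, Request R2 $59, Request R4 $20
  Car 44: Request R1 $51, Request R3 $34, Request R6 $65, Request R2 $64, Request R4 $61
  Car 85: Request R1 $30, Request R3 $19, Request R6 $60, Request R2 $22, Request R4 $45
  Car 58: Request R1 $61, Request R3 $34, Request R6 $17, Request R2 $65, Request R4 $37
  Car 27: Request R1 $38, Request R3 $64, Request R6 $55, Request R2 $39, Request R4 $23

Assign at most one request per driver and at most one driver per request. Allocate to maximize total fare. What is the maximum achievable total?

Max total: $305

Optimal: Car 63→Request R2 ($59), Car 44→Request R4 ($61), Car 85→Request R6 ($60), Car 58→Request R1 ($61), Car 27→Request R3 ($64) — total 59+61+60+61+64 = $305.
Max-entry greedy (repeatedly take the single best remaining cell) gives $276, worse by 29.
No other one-to-one assignment exceeds $305.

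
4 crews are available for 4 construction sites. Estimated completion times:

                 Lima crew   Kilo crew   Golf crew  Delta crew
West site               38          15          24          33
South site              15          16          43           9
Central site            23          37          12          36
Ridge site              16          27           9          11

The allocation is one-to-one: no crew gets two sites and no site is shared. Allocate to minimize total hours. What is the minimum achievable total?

Optimal: Lima crew→Ridge site (16 hours), Kilo crew→West site (15 hours), Golf crew→Central site (12 hours), Delta crew→South site (9 hours) — total 16+15+12+9 = 52 hours.
Min-entry greedy (repeatedly take the single cheapest remaining cell) gives 56 hours, worse by 4.
Next-best assignment: Lima crew→South site, Kilo crew→West site, Golf crew→Central site, Delta crew→Ridge site = 53 hours.
Checked against all permutations: 52 hours is optimal.

Minimum total: 52 hours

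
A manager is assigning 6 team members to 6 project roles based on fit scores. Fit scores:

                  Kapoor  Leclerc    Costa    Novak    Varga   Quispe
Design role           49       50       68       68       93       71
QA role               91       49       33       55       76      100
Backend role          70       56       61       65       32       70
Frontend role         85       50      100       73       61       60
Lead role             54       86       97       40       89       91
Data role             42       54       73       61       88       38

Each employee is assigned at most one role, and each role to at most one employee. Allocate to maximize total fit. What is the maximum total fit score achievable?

Max total: 512 pts

This is a one-to-one assignment (maximum-weight bipartite matching).
Optimal: Kapoor→Backend role (70 pts), Leclerc→Lead role (86 pts), Costa→Frontend role (100 pts), Novak→Design role (68 pts), Varga→Data role (88 pts), Quispe→QA role (100 pts) — total 70+86+100+68+88+100 = 512 pts.
Row-greedy (each employee in turn takes its best remaining role) gives 503 pts, worse by 9.
Next-best assignment: Kapoor→Backend role, Leclerc→Lead role, Costa→Frontend role, Novak→Data role, Varga→Design role, Quispe→QA role = 510 pts.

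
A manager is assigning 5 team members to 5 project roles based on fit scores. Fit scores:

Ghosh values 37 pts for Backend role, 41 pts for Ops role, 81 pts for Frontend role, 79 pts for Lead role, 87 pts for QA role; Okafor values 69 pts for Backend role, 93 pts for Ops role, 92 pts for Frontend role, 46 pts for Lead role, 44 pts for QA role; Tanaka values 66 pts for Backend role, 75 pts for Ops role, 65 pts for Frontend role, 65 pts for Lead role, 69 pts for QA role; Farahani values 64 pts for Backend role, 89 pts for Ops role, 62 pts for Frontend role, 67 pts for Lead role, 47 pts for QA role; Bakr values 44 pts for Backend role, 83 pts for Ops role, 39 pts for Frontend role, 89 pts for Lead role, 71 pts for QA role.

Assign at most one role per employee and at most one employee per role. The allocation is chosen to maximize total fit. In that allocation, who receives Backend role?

This is the linear assignment problem.
Optimal: Ghosh→QA role (87 pts), Okafor→Frontend role (92 pts), Tanaka→Backend role (66 pts), Farahani→Ops role (89 pts), Bakr→Lead role (89 pts) — total 87+92+66+89+89 = 423 pts.
Column-greedy (each role in turn goes to its best remaining employee) gives 397 pts, worse by 26.
Swapping Ghosh↔Okafor (Ghosh→Frontend role 81 pts, Okafor→QA role 44 pts) loses 54.
Tanaka's own top role is Ops role (75 pts), but forcing Tanaka→Ops role and reassigning the rest optimally gives only 407 pts — worse by 16.

Tanaka receives Backend role.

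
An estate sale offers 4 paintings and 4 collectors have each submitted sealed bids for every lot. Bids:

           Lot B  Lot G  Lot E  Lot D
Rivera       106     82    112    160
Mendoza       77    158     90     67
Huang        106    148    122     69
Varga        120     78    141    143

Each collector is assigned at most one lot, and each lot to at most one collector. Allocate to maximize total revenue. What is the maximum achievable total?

This is a one-to-one assignment (maximum-weight bipartite matching).
Optimal: Rivera→Lot D ($160), Mendoza→Lot G ($158), Huang→Lot B ($106), Varga→Lot E ($141) — total 160+158+106+141 = $565.
Column-greedy (each lot in turn goes to its best remaining collector) gives $560, worse by 5.

Max total: $565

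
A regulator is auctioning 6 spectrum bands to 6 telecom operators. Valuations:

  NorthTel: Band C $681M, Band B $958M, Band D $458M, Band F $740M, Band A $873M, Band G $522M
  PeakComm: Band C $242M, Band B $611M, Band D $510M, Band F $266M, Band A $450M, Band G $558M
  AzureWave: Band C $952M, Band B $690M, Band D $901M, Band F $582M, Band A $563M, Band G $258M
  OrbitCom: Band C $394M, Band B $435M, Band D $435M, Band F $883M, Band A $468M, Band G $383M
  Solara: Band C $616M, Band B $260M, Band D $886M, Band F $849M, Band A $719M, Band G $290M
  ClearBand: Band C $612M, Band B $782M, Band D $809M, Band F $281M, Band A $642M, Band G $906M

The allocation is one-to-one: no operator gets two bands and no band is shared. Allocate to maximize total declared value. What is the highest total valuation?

Optimal: NorthTel→Band A ($873M), PeakComm→Band B ($611M), AzureWave→Band C ($952M), OrbitCom→Band F ($883M), Solara→Band D ($886M), ClearBand→Band G ($906M) — total 873+611+952+883+886+906 = $5111M.
Next-best assignment: NorthTel→Band B, PeakComm→Band A, AzureWave→Band C, OrbitCom→Band F, Solara→Band D, ClearBand→Band G = $5035M.

Max total: $5111M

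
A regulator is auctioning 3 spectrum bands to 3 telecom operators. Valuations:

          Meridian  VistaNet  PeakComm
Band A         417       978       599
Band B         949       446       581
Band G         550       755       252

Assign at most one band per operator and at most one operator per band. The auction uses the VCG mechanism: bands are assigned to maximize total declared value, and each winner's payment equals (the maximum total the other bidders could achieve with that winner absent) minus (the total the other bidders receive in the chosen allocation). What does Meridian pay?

Meridian pays $205M.

Efficient allocation: Meridian→Band B ($949M), VistaNet→Band G ($755M), PeakComm→Band A ($599M); total welfare W = $2303M.
Meridian receives Band B at value $949M, so the others get W − 949 = $1354M.
Without Meridian: best allocation of the remaining 2 bidders over all 3 bands is VistaNet→Band A ($978M), PeakComm→Band B ($581M), total $1559M.
VCG payment = (others' best without Meridian) − (others' welfare with Meridian) = 1559 − 1354 = $205M.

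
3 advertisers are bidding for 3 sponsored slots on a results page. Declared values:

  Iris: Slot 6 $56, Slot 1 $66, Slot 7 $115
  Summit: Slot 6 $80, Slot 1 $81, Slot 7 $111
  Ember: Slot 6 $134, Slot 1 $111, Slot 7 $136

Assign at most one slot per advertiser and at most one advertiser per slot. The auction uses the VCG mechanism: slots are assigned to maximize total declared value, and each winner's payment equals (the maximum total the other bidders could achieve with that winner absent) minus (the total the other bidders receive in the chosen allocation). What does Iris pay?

Efficient allocation: Iris→Slot 7 ($115), Summit→Slot 1 ($81), Ember→Slot 6 ($134); total welfare W = $330.
Iris receives Slot 7 at value $115, so the others get W − 115 = $215.
Without Iris: best allocation of the remaining 2 bidders over all 3 slots is Summit→Slot 7 ($111), Ember→Slot 6 ($134), total $245.
VCG payment = (others' best without Iris) − (others' welfare with Iris) = 245 − 215 = $30.

Iris pays $30.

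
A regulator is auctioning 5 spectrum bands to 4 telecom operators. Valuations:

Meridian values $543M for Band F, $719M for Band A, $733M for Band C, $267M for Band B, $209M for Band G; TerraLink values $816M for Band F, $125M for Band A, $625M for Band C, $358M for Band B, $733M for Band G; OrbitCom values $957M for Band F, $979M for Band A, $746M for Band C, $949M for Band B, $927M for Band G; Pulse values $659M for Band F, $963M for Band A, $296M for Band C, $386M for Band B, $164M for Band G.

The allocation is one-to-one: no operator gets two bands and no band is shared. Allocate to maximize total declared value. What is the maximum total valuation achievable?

Max total: $3461M

Optimal: Meridian→Band C ($733M), TerraLink→Band F ($816M), OrbitCom→Band B ($949M), Pulse→Band A ($963M) — total 733+816+949+963 = $3461M.
Column-greedy (each band in turn goes to its best remaining operator) gives $3011M, worse by 450.
Swapping OrbitCom↔Meridian (OrbitCom→Band C $746M, Meridian→Band B $267M) loses 669.
Every other assignment is strictly worse.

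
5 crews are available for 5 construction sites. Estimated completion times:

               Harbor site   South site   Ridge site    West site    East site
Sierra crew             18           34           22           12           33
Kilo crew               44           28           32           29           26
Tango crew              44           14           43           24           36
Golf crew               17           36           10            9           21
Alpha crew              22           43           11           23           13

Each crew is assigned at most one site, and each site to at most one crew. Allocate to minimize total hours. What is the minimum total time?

This is the linear assignment problem.
Optimal: Sierra crew→Harbor site (18 hours), Kilo crew→East site (26 hours), Tango crew→South site (14 hours), Golf crew→West site (9 hours), Alpha crew→Ridge site (11 hours) — total 18+26+14+9+11 = 78 hours.
Column-greedy (each site in turn goes to its cheapest remaining crew) gives 80 hours, worse by 2.

Min total: 78 hours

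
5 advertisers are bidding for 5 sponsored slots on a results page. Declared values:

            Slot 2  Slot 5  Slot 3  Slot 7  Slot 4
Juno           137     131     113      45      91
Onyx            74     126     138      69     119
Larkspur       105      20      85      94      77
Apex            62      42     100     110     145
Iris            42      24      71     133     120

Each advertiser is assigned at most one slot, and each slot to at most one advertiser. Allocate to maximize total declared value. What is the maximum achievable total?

Maximum total: $652

Optimal: Juno→Slot 5 ($131), Onyx→Slot 3 ($138), Larkspur→Slot 2 ($105), Apex→Slot 4 ($145), Iris→Slot 7 ($133) — total 131+138+105+145+133 = $652.
Max-entry greedy (repeatedly take the single best remaining cell) gives $573, worse by 79.
Swapping Onyx↔Apex (Onyx→Slot 4 $119, Apex→Slot 3 $100) loses 64.
No other one-to-one assignment exceeds $652.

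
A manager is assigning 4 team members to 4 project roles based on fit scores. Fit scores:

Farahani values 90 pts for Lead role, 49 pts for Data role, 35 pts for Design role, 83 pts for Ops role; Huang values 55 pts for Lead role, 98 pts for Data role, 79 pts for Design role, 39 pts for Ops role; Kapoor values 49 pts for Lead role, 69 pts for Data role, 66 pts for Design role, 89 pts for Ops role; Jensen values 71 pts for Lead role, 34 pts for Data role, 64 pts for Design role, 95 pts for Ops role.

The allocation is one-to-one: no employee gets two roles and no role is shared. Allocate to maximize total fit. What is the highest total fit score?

Treat this as an assignment problem: match each employee to one role.
Optimal: Farahani→Lead role (90 pts), Huang→Data role (98 pts), Kapoor→Design role (66 pts), Jensen→Ops role (95 pts) — total 90+98+66+95 = 349 pts.
Row-greedy (each employee in turn takes its best remaining role) gives 341 pts, worse by 8.

Maximum total: 349 pts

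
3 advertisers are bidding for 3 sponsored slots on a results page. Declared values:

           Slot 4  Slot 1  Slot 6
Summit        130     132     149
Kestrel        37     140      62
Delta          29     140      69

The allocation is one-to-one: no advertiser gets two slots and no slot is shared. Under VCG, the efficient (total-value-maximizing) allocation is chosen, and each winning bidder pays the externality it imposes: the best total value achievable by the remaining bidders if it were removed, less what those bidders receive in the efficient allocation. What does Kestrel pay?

Efficient allocation: Summit→Slot 4 ($130), Kestrel→Slot 1 ($140), Delta→Slot 6 ($69); total welfare W = $339.
Kestrel receives Slot 1 at value $140, so the others get W − 140 = $199.
Without Kestrel: best allocation of the remaining 2 bidders over all 3 slots is Summit→Slot 6 ($149), Delta→Slot 1 ($140), total $289.
VCG payment = (others' best without Kestrel) − (others' welfare with Kestrel) = 289 − 199 = $90.

Kestrel pays $90.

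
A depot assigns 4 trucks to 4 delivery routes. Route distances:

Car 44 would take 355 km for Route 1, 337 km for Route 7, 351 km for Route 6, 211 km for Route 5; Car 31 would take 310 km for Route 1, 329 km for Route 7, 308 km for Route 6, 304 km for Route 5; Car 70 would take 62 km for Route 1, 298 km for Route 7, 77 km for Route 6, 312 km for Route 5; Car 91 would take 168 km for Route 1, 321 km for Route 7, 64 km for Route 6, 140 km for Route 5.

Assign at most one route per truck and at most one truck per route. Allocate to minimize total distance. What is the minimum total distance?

Optimal: Car 44→Route 5 (211 km), Car 31→Route 7 (329 km), Car 70→Route 1 (62 km), Car 91→Route 6 (64 km) — total 211+329+62+64 = 666 km.
Column-greedy (each route in turn goes to its cheapest remaining truck) gives 902 km, worse by 236.
Next-best assignment: Car 44→Route 7, Car 31→Route 5, Car 70→Route 1, Car 91→Route 6 = 767 km.
Swapping Car 31↔Car 91 (Car 31→Route 6 308 km, Car 91→Route 7 321 km) adds 236.

Minimum total: 666 km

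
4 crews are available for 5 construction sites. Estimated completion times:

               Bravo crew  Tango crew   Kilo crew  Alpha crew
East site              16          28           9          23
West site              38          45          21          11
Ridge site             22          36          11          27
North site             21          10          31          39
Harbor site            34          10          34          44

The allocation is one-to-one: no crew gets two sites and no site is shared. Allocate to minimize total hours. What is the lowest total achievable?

Minimum total: 48 hours

Optimal: Bravo crew→East site (16 hours), Tango crew→North site (10 hours), Kilo crew→Ridge site (11 hours), Alpha crew→West site (11 hours) — total 16+10+11+11 = 48 hours.
Min-entry greedy (repeatedly take the single cheapest remaining cell) gives 52 hours, worse by 4.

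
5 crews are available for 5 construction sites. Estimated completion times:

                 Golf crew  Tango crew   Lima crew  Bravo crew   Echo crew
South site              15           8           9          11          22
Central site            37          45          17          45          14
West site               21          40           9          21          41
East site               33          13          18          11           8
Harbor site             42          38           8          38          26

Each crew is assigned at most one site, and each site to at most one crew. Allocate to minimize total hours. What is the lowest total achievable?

Min total: 62 hours

Optimal: Golf crew→West site (21 hours), Tango crew→South site (8 hours), Lima crew→Harbor site (8 hours), Bravo crew→East site (11 hours), Echo crew→Central site (14 hours) — total 21+8+8+11+14 = 62 hours.
Row-greedy (each crew in turn takes its cheapest remaining site) gives 71 hours, worse by 9.
Next-best assignment: Golf crew→West site, Tango crew→East site, Lima crew→Harbor site, Bravo crew→South site, Echo crew→Central site = 67 hours.
Checked against all permutations: 62 hours is optimal.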